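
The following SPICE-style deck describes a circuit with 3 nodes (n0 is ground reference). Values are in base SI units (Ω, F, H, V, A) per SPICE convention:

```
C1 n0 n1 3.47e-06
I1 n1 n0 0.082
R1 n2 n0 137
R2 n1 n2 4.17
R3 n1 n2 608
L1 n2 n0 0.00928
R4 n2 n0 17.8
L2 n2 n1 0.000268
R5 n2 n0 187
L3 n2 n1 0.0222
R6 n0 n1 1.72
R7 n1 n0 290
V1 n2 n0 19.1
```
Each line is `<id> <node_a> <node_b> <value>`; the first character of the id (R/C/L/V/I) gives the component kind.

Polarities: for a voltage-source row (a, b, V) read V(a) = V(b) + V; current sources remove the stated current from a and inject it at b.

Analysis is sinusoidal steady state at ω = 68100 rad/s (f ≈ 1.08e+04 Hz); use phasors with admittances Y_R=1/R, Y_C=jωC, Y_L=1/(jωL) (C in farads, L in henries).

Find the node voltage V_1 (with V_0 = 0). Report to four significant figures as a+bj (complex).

Apply KCL at each of the 2 non-ground nodes and solve the resulting linear system.
Node n1: branches {C1, I1, R2, R3, L2, L3, R6, R7} → V_1 = 4.964-2.368j
Node n2: branches {R1, R2, R3, L1, R4, L2, R5, L3, V1} → V_2 = 19.10+0.000j
Source currents: i(V1)=-4.859+0.2423j

4.964-2.368j V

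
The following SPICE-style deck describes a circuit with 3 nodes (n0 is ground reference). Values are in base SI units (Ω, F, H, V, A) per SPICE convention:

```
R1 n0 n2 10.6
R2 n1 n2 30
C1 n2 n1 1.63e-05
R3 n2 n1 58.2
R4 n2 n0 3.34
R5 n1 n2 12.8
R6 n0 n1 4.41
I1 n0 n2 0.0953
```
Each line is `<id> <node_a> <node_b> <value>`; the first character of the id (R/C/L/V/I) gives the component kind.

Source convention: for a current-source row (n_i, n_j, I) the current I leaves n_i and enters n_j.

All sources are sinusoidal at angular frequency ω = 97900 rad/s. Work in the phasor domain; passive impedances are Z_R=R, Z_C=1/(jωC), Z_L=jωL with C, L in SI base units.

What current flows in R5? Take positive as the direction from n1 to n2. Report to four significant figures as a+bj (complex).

-0.0002829+0.001657j A

Element admittances at ω=97900 rad/s:
  Y(R1) = 0.09434+0.000j S between n0,n2
  Y(R2) = 0.03333+0.000j S between n1,n2
  Y(C1) = 0.000+1.596j S between n2,n1
  Y(R3) = 0.01718+0.000j S between n2,n1
  Y(R4) = 0.2994+0.000j S between n2,n0
  Y(R5) = 0.07812+0.000j S between n1,n2
  Y(R6) = 0.2268+0.000j S between n0,n1
  I1: injects 0.0953 A into n2 (from n0)
Assemble and solve the 2×2 MNA system:
  V(n1)=0.1513+0.01346j  V(n2)=0.1549-0.007750j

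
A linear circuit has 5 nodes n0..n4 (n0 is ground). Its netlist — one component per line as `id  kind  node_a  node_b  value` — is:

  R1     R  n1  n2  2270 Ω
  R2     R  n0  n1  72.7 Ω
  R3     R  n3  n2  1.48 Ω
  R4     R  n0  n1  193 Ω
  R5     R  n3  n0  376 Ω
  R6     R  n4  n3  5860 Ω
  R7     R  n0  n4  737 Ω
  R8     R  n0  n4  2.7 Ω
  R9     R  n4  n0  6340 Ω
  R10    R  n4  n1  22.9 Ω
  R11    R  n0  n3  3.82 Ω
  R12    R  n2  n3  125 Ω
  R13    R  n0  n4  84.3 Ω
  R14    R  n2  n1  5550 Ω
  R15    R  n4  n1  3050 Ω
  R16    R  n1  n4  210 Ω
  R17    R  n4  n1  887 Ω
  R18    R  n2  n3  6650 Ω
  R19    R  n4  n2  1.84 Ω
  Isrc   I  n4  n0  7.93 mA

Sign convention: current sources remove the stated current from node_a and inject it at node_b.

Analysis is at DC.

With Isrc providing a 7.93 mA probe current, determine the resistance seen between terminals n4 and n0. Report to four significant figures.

R_eq = 1.856 Ω

Element admittances at DC:
  Y(R1) = 0.0004405 S between n1,n2
  Y(R2) = 0.01376 S between n0,n1
  Y(R3) = 0.6757 S between n3,n2
  Y(R4) = 0.005181 S between n0,n1
  Y(R5) = 0.002660 S between n3,n0
  Y(R6) = 0.0001706 S between n4,n3
  Y(R7) = 0.001357 S between n0,n4
  Y(R8) = 0.3704 S between n0,n4
  Y(R9) = 0.0001577 S between n4,n0
  Y(R10) = 0.04367 S between n4,n1
  Y(R11) = 0.2618 S between n0,n3
  Y(R12) = 0.008000 S between n2,n3
  Y(R13) = 0.01186 S between n0,n4
  Y(R14) = 0.0001802 S between n2,n1
  Y(R15) = 0.0003279 S between n4,n1
  Y(R16) = 0.004762 S between n1,n4
  Y(R17) = 0.001127 S between n4,n1
  Y(R18) = 0.0001504 S between n2,n3
  Y(R19) = 0.5435 S between n4,n2
  Isrc: injects 0.00793 A into n0 (from n4)
Assemble and solve the 4×4 MNA system:
  V(n1)=-0.01067  V(n2)=-0.01090  V(n3)=-0.007861  V(n4)=-0.01472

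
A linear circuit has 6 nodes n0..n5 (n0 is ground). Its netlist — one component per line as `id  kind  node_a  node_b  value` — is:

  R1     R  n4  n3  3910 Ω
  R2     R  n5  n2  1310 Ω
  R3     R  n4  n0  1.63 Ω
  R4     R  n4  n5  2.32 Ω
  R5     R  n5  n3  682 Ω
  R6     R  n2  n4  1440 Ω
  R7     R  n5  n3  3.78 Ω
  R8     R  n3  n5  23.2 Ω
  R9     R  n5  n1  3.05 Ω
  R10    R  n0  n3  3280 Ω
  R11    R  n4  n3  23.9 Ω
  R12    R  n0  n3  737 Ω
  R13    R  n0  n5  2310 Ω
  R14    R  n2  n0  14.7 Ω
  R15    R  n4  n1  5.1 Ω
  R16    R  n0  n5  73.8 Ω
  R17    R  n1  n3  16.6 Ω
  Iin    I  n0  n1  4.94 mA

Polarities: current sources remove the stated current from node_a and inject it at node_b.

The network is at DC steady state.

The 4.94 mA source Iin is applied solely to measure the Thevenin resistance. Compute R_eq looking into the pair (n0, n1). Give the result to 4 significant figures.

R_eq = 3.959 Ω

Apply KCL at each of the 5 non-ground nodes and solve the resulting linear system.
Node n1: branches {R9, R15, R17, Iin} → V_1 = 0.01956
Node n2: branches {R2, R6, R14} → V_2 = 0.0002170
Node n3: branches {R1, R5, R7, R8, R10, R11, R12, R17} → V_3 = 0.01318
Node n4: branches {R1, R3, R4, R6, R11, R15} → V_4 = 0.007702
Node n5: branches {R2, R4, R5, R7, R8, R9, R13, R16} → V_5 = 0.01275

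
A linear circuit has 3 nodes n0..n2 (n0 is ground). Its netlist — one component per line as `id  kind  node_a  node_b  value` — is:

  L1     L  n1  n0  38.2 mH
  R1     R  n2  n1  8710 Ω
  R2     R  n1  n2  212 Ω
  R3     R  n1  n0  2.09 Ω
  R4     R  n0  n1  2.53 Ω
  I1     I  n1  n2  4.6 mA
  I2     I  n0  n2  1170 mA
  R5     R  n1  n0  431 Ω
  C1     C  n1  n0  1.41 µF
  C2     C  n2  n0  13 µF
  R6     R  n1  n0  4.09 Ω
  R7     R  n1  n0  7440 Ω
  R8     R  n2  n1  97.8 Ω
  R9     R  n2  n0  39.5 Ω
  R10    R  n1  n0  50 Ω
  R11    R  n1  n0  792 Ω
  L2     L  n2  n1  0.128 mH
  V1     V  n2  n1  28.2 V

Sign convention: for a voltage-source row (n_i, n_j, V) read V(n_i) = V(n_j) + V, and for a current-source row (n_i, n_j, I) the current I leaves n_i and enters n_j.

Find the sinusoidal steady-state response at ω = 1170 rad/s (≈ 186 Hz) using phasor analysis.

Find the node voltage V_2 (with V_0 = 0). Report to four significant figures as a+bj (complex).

28.59-0.3656j V

Element admittances at ω=1170 rad/s:
  Y(L1) = 0.000-0.02237j S between n1,n0
  Y(R1) = 0.0001148+0.000j S between n2,n1
  Y(R2) = 0.004717+0.000j S between n1,n2
  Y(R3) = 0.4785+0.000j S between n1,n0
  Y(R4) = 0.3953+0.000j S between n0,n1
  I1: injects 0.0046 A into n2 (from n1)
  I2: injects 1.17 A into n2 (from n0)
  Y(R5) = 0.002320+0.000j S between n1,n0
  Y(C1) = 0.000+0.001650j S between n1,n0
  Y(C2) = 0.000+0.01521j S between n2,n0
  Y(R6) = 0.2445+0.000j S between n1,n0
  Y(R7) = 0.0001344+0.000j S between n1,n0
  Y(R8) = 0.01022+0.000j S between n2,n1
  Y(R9) = 0.02532+0.000j S between n2,n0
  Y(R10) = 0.02000+0.000j S between n1,n0
  Y(R11) = 0.001263+0.000j S between n1,n0
  Y(L2) = 0.000-6.677j S between n2,n1
  V1: constraint V(n2)−V(n1) = 28.2
Assemble and solve the 3×3 MNA system:
  V(n1)=0.3925-0.3656j  V(n2)=28.59-0.3656j
  i(V1)=0.02058+187.9j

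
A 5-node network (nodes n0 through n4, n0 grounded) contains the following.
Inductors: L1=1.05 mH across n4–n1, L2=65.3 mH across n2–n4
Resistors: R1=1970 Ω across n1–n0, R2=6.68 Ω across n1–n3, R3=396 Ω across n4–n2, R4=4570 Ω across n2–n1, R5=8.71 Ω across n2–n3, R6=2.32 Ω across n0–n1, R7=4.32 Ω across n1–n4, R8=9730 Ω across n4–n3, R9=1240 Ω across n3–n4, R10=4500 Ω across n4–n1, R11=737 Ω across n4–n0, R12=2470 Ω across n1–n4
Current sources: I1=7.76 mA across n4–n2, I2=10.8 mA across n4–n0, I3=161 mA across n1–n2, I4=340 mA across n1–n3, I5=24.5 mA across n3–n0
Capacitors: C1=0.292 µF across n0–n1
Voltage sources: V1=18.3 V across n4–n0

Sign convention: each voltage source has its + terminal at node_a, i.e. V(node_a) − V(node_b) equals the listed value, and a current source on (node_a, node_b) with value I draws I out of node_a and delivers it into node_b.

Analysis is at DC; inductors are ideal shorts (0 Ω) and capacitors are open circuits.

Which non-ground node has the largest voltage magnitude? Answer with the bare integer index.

3

Apply KCL at each of the 4 non-ground nodes and solve the resulting linear system.
Node n1: branches {L1, R1, R2, R4, R6, R7, C1, I3, R10, I4, R12} → V_1 = 18.30
Node n2: branches {I1, R3, L2, R4, R5, I3} → V_2 = 18.30
Node n3: branches {R2, R5, R8, R9, I4, I5} → V_3 = 19.49
Node n4: branches {L1, I1, I2, R3, L2, R7, R8, R9, R10, R11, R12, V1} → V_4 = 18.30
Source currents: i(L1)=8.220, i(L2)=0.3052, i(V1)=-7.957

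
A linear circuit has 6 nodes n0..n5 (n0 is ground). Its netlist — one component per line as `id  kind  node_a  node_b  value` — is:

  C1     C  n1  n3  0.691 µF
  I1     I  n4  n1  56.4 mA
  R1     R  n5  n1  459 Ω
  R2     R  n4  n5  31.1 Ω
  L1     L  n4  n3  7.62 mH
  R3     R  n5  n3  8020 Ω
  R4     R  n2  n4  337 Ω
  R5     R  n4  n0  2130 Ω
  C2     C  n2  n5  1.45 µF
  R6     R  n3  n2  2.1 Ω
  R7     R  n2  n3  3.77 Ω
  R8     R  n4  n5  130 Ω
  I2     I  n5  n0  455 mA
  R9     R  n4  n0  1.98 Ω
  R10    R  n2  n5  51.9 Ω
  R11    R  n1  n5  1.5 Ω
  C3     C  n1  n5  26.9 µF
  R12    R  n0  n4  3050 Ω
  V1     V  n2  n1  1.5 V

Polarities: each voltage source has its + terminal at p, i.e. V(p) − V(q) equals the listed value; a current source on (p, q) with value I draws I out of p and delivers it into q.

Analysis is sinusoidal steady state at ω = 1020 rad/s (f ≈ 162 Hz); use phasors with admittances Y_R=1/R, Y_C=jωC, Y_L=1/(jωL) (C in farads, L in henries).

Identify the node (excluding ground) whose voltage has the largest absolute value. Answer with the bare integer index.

Element admittances at ω=1020 rad/s:
  Y(C1) = 0.000+0.0007048j S between n1,n3
  I1: injects 0.0564 A into n1 (from n4)
  Y(R1) = 0.002179+0.000j S between n5,n1
  Y(R2) = 0.03215+0.000j S between n4,n5
  Y(L1) = 0.000-0.1287j S between n4,n3
  Y(R3) = 0.0001247+0.000j S between n5,n3
  Y(R4) = 0.002967+0.000j S between n2,n4
  Y(R5) = 0.0004695+0.000j S between n4,n0
  Y(C2) = 0.000+0.001479j S between n2,n5
  Y(R6) = 0.4762+0.000j S between n3,n2
  Y(R7) = 0.2653+0.000j S between n2,n3
  Y(R8) = 0.007692+0.000j S between n4,n5
  I2: injects 0.455 A into n0 (from n5)
  Y(R9) = 0.5051+0.000j S between n4,n0
  Y(R10) = 0.01927+0.000j S between n2,n5
  Y(R11) = 0.6667+0.000j S between n1,n5
  Y(C3) = 0.000+0.02744j S between n1,n5
  Y(R12) = 0.0003279+0.000j S between n0,n4
  V1: constraint V(n2)−V(n1) = 1.5
Assemble and solve the 6×6 MNA system:
  V(n1)=-3.414-2.046j  V(n2)=-1.914-2.046j  V(n3)=-1.539-2.159j  V(n4)=-0.8995+0.000j  V(n5)=-3.856-1.914j
  i(V1)=0.2428-0.07787j

5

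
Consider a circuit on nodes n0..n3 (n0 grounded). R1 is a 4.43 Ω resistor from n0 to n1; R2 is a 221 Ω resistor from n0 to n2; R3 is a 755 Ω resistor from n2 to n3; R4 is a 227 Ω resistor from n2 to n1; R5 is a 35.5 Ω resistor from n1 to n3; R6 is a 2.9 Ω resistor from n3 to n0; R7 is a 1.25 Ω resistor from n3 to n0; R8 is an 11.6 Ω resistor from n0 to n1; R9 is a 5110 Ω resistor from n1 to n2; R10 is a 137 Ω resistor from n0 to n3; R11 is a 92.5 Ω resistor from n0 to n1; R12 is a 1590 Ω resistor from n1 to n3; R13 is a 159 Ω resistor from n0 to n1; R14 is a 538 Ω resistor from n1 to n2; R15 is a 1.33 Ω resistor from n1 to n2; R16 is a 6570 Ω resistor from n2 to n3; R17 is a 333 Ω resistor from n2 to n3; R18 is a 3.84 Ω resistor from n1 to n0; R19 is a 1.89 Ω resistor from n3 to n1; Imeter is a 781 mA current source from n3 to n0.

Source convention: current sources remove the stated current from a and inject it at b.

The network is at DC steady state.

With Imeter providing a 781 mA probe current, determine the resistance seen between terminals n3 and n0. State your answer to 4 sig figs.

Element admittances at DC:
  Y(R1) = 0.2257 S between n0,n1
  Y(R2) = 0.004525 S between n0,n2
  Y(R3) = 0.001325 S between n2,n3
  Y(R4) = 0.004405 S between n2,n1
  Y(R5) = 0.02817 S between n1,n3
  Y(R6) = 0.3448 S between n3,n0
  Y(R7) = 0.8000 S between n3,n0
  Y(R8) = 0.08621 S between n0,n1
  Y(R9) = 0.0001957 S between n1,n2
  Y(R10) = 0.007299 S between n0,n3
  Y(R11) = 0.01081 S between n0,n1
  Y(R12) = 0.0006289 S between n1,n3
  Y(R13) = 0.006289 S between n0,n1
  Y(R14) = 0.001859 S between n1,n2
  Y(R15) = 0.7519 S between n1,n2
  Y(R16) = 0.0001522 S between n2,n3
  Y(R17) = 0.003003 S between n2,n3
  Y(R18) = 0.2604 S between n1,n0
  Y(R19) = 0.5291 S between n3,n1
  Imeter: injects 0.781 A into n0 (from n3)
Assemble and solve the 3×3 MNA system:
  V(n1)=-0.2636  V(n2)=-0.2637  V(n3)=-0.5420

R_eq = 0.6940 Ω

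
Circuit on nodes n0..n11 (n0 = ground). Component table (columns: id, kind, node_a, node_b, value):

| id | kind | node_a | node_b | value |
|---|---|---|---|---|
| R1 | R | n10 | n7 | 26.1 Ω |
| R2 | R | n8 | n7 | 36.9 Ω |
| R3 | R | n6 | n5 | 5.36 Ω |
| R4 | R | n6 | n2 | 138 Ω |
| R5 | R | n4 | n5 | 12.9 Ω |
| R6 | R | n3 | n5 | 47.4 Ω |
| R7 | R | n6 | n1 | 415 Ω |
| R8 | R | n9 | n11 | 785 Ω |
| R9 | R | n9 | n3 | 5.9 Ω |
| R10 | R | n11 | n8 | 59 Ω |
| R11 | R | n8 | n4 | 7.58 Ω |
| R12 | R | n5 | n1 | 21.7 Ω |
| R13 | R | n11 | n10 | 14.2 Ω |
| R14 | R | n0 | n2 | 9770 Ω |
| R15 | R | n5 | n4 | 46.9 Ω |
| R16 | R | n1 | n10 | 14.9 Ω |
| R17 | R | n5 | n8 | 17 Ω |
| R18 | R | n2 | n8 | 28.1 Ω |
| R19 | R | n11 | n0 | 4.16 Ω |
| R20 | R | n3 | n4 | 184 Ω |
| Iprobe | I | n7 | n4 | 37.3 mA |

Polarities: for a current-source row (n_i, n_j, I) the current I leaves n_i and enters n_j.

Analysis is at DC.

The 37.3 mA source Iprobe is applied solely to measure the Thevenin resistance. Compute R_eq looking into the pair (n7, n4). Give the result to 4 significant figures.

R_eq = 25.55 Ω

MNA unknowns: 11 node voltages V₁..V_11
R1: Y=0.03831 on G[10,7]
R2: Y=0.02710 on G[8,7]
R3: Y=0.1866 on G[6,5]
R4: Y=0.007246 on G[6,2]
R5: Y=0.07752 on G[4,5]
R6: Y=0.02110 on G[3,5]
R7: Y=0.002410 on G[6,1]
R8: Y=0.001274 on G[9,11]
R9: Y=0.1695 on G[9,3]
R10: Y=0.01695 on G[11,8]
R11: Y=0.1319 on G[8,4]
R12: Y=0.04608 on G[5,1]
R13: Y=0.07042 on G[11,10]
R14: Y=0.0001024 on G[0,2]
R15: Y=0.02132 on G[5,4]
R16: Y=0.06711 on G[1,10]
R17: Y=0.05882 on G[5,8]
R18: Y=0.03559 on G[2,8]
R19: Y=0.2404 on G[11,0]
R20: Y=0.005435 on G[3,4]
Iprobe: z[7]−=0.0373, z[4]+=0.0373
solve → V1=0.09115, V2=0.2846, V3=0.3315, V4=0.4552, V5=0.3195, V6=0.3154, V7=-0.4977, V8=0.2792, V9=0.3290, V10=-0.07371, V11=-0.0001212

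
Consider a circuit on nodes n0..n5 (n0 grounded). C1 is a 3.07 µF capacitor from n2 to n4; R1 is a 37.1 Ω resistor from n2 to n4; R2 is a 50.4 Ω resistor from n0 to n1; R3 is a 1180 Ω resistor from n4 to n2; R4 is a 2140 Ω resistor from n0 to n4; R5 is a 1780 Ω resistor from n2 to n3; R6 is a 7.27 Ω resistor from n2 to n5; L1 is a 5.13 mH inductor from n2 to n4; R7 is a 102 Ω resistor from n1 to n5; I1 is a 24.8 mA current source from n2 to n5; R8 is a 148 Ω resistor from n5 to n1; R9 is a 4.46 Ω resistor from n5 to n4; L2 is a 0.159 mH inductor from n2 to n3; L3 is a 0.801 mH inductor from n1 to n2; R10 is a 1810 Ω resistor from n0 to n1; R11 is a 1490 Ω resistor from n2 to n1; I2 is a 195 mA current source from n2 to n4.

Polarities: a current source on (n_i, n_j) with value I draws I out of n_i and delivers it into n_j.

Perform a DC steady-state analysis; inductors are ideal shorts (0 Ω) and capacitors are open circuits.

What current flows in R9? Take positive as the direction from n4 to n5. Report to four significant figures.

-0.01470 A

MNA unknowns: 5 node voltages V₁..V_5 plus 3 source currents (L1, L2, L3)
C1: Y=0.000 on G[2,4]
R1: Y=0.02695 on G[2,4]
R2: Y=0.01984 on G[0,1]
R3: Y=0.0008475 on G[4,2]
R4: Y=0.0004673 on G[0,4]
R5: Y=0.0005618 on G[2,3]
R6: Y=0.1376 on G[2,5]
L1: row V2−V4=0, i_L1 at 2,4
R7: Y=0.009804 on G[1,5]
I1: z[2]−=0.0248, z[5]+=0.0248
R8: Y=0.006757 on G[5,1]
R9: Y=0.2242 on G[5,4]
L2: row V2−V3=0, i_L2 at 2,3
L3: row V1−V2=0, i_L3 at 1,2
R10: Y=0.0005525 on G[0,1]
R11: Y=0.0006711 on G[2,1]
I2: z[2]−=0.195, z[4]+=0.195
solve → V1=0.000, V2=0.000, V3=0.000, V4=0.000, V5=0.06555
aux → i_L1=-0.2097, i_L2=0.000, i_L3=0.001086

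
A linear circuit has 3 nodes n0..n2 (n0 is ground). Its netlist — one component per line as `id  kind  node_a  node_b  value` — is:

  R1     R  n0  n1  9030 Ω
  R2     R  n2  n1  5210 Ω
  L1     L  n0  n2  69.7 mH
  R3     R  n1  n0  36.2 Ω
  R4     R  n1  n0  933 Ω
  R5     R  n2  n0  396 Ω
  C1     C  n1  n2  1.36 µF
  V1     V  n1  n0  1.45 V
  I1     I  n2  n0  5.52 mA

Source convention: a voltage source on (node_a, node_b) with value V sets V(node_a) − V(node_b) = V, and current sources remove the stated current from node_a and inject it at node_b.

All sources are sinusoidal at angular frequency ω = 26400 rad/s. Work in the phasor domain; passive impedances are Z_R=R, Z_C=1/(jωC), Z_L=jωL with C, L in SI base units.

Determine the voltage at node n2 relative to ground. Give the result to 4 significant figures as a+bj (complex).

1.452+0.2598j V

Element admittances at ω=26400 rad/s:
  Y(R1) = 0.0001107+0.000j S between n0,n1
  Y(R2) = 0.0001919+0.000j S between n2,n1
  Y(L1) = 0.000-0.0005435j S between n0,n2
  Y(R3) = 0.02762+0.000j S between n1,n0
  Y(R4) = 0.001072+0.000j S between n1,n0
  Y(R5) = 0.002525+0.000j S between n2,n0
  Y(C1) = 0.000+0.03590j S between n1,n2
  V1: constraint V(n1)−V(n0) = 1.45
  I1: injects 0.00552 A into n0 (from n2)
Assemble and solve the 3×3 MNA system:
  V(n1)=1.450+0.000j  V(n2)=1.452+0.2598j
  i(V1)=-0.05110+0.0001331j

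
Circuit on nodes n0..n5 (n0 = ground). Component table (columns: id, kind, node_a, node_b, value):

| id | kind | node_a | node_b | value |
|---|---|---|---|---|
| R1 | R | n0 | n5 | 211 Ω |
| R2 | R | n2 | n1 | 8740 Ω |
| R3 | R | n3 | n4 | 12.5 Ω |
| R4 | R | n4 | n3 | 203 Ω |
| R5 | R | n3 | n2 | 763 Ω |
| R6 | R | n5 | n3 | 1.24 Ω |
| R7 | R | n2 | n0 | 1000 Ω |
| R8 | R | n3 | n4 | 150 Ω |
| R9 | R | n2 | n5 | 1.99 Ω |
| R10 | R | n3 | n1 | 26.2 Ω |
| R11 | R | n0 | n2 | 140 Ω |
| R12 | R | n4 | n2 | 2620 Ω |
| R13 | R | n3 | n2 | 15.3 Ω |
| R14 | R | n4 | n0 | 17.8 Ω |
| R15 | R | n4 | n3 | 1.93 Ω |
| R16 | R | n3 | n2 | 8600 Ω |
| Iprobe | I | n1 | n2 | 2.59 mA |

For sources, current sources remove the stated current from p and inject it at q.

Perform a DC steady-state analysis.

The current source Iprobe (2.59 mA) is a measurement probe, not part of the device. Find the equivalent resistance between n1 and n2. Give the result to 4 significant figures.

R_eq = 28.71 Ω

Element admittances at DC:
  Y(R1) = 0.004739 S between n0,n5
  Y(R2) = 0.0001144 S between n2,n1
  Y(R3) = 0.08000 S between n3,n4
  Y(R4) = 0.004926 S between n4,n3
  Y(R5) = 0.001311 S between n3,n2
  Y(R6) = 0.8065 S between n5,n3
  Y(R7) = 0.001000 S between n2,n0
  Y(R8) = 0.006667 S between n3,n4
  Y(R9) = 0.5025 S between n2,n5
  Y(R10) = 0.03817 S between n3,n1
  Y(R11) = 0.007143 S between n0,n2
  Y(R12) = 0.0003817 S between n4,n2
  Y(R13) = 0.06536 S between n3,n2
  Y(R14) = 0.05618 S between n4,n0
  Y(R15) = 0.5181 S between n4,n3
  Y(R16) = 0.0001163 S between n3,n2
  Iprobe: injects 0.00259 A into n2 (from n1)
Assemble and solve the 5×5 MNA system:
  V(n1)=-0.06868  V(n2)=0.005678  V(n3)=-0.001044  V(n4)=-0.0009521  V(n5)=0.001531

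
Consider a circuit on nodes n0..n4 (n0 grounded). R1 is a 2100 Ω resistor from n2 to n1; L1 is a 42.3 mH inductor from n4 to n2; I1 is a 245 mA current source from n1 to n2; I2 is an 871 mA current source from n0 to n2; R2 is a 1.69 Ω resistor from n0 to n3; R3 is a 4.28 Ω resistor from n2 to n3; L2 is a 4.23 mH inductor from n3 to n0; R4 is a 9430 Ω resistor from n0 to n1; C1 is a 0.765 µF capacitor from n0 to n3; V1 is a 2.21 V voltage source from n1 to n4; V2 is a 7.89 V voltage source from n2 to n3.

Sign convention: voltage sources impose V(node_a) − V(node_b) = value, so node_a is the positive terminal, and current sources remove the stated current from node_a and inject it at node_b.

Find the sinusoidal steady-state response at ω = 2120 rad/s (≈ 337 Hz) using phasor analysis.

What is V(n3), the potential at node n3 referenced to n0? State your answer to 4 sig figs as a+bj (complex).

MNA unknowns: 4 node voltages V₁..V_4 plus 2 source currents (V1, V2)
R1: Y=0.0004762+0.000j on G[2,1]
L1: Y=0.000-0.01115j on G[4,2]
I1: z[1]−=0.245, z[2]+=0.245
I2: z[0]−=0.871, z[2]+=0.871
R2: Y=0.5917+0.000j on G[0,3]
R3: Y=0.2336+0.000j on G[2,3]
L2: Y=0.000-0.1115j on G[3,0]
R4: Y=0.0001060+0.000j on G[0,1]
C1: Y=0.000+0.001622j on G[0,3]
V1: row V1−V4=2.21, i_V1 at 1,4
V2: row V2−V3=7.89, i_V2 at 2,3
solve → V1=10.37-21.85j, V2=9.310+0.2677j, V3=1.420+0.2677j, V4=8.158-21.85j
aux → i_V1=-0.2466+0.01285j, i_V2=-0.9736+0.002317j

1.420+0.2677j V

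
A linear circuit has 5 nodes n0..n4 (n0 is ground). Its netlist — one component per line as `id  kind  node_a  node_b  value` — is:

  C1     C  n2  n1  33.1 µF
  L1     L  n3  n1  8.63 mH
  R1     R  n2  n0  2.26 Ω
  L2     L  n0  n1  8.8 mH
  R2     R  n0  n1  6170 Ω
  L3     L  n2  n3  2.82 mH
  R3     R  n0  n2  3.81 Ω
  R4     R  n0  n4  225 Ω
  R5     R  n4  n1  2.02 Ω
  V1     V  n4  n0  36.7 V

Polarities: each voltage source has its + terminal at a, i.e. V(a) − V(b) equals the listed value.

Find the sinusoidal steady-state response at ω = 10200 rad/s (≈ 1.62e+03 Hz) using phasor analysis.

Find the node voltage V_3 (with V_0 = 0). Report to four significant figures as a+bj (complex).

Apply KCL at each of the 4 non-ground nodes and solve the resulting linear system.
Node n1: branches {C1, L1, L2, R2, R5} → V_1 = 24.91-10.39j
Node n2: branches {C1, R1, L3, R3} → V_2 = 8.437+7.690j
Node n3: branches {L1, L3} → V_3 = 12.49+3.238j
Node n4: branches {R4, R5, V1} → V_4 = 36.70+0.000j
Source currents: i(V1)=-5.999-5.142j

12.49+3.238j V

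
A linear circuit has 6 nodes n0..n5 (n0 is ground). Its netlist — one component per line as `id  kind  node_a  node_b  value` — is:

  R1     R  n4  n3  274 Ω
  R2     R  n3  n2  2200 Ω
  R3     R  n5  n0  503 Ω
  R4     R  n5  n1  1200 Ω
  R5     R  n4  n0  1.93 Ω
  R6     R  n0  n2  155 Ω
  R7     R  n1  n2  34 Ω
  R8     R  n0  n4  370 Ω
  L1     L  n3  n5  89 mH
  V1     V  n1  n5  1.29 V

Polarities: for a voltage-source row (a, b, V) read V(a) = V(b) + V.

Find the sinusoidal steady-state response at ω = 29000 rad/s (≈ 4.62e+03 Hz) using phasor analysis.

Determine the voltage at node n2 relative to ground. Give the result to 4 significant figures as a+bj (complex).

0.2804-0.03531j V

MNA unknowns: 5 node voltages V₁..V_5 plus 1 source current (V1)
R1: Y=0.003650+0.000j on G[4,3]
R2: Y=0.0004545+0.000j on G[3,2]
R3: Y=0.001988+0.000j on G[5,0]
R4: Y=0.0008333+0.000j on G[5,1]
R5: Y=0.5181+0.000j on G[4,0]
R6: Y=0.006452+0.000j on G[0,2]
R7: Y=0.02941+0.000j on G[1,2]
R8: Y=0.002703+0.000j on G[0,4]
L1: Y=0.000-0.0003874j on G[3,5]
V1: row V1−V5=1.29, i_V1 at 1,5
solve → V1=0.3460-0.04495j, V2=0.2804-0.03531j, V3=0.01867+0.08751j, V4=0.0001299+0.0006090j, V5=-0.9440-0.04495j
aux → i_V1=-0.003003+0.0002836j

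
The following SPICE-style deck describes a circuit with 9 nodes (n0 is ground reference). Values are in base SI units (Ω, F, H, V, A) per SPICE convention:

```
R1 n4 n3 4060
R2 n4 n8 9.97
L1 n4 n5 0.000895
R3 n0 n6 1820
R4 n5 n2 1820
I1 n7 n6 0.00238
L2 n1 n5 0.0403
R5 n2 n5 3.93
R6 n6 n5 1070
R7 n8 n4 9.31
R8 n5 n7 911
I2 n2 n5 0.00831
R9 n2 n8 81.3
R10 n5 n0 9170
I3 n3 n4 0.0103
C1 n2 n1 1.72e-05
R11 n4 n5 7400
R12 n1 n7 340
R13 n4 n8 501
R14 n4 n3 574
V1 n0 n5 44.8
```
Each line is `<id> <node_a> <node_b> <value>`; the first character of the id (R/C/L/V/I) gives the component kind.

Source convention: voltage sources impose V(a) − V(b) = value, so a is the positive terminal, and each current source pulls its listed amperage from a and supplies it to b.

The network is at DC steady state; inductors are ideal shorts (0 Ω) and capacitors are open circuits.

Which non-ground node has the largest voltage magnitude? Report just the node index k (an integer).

Apply KCL at each of the 8 non-ground nodes and solve the resulting linear system.
Node n1: branches {L2, C1, R12} → V_1 = -44.80
Node n2: branches {R4, R5, I2, R9, C1} → V_2 = -44.83
Node n3: branches {R1, I3, R14} → V_3 = -49.98
Node n4: branches {R1, R2, L1, R7, I3, R11, R13, R14} → V_4 = -44.80
Node n5: branches {L1, R4, L2, R5, R6, R8, I2, R10, R11, V1} → V_5 = -44.80
Node n6: branches {R3, I1, R6} → V_6 = -26.61
Node n7: branches {I1, R8, R12} → V_7 = -45.39
Node n8: branches {R2, R7, R9, R13} → V_8 = -44.80
Source currents: i(L1)=-0.0003621, i(L2)=-0.001733, i(V1)=-0.01951

3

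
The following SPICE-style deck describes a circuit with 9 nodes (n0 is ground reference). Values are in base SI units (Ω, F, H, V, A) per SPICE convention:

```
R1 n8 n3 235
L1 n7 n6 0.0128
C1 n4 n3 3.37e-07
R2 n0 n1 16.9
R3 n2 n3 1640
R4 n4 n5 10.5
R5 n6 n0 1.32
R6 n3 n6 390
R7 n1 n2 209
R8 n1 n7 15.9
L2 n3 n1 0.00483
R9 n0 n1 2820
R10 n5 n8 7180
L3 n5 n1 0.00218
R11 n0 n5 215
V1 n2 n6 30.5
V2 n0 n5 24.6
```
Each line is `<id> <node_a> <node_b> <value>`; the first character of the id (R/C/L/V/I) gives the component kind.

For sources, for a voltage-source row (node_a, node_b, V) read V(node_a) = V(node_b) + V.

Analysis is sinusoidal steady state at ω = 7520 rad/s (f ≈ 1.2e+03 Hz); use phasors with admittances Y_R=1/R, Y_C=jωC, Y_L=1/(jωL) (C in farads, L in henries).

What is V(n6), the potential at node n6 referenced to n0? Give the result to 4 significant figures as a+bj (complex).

-0.1669+0.2730j V

Element admittances at ω=7520 rad/s:
  Y(R1) = 0.004255+0.000j S between n8,n3
  Y(L1) = 0.000-0.01039j S between n7,n6
  Y(C1) = 0.000+0.002534j S between n4,n3
  Y(R2) = 0.05917+0.000j S between n0,n1
  Y(R3) = 0.0006098+0.000j S between n2,n3
  Y(R4) = 0.09524+0.000j S between n4,n5
  Y(R5) = 0.7576+0.000j S between n6,n0
  Y(R6) = 0.002564+0.000j S between n3,n6
  Y(R7) = 0.004785+0.000j S between n1,n2
  Y(R8) = 0.06289+0.000j S between n1,n7
  Y(L2) = 0.000-0.02753j S between n3,n1
  Y(R9) = 0.0003546+0.000j S between n0,n1
  Y(R10) = 0.0001393+0.000j S between n5,n8
  Y(L3) = 0.000-0.06100j S between n5,n1
  Y(R11) = 0.004651+0.000j S between n0,n5
  V1: constraint V(n2)−V(n6) = 30.5
  V2: constraint V(n0)−V(n5) = 24.6
Assemble and solve the 10×10 MNA system:
  V(n1)=-9.144+11.51j  V(n2)=30.33+0.2730j  V(n3)=-5.725+13.98j  V(n4)=-24.96+0.5118j  V(n5)=-24.60+0.000j  V(n6)=-0.1669+0.2730j  V(n7)=-10.71+9.772j  V(n8)=-6.323+13.53j
  i(V1)=-0.2109+0.06214j  i(V2)=-0.7852+0.8922j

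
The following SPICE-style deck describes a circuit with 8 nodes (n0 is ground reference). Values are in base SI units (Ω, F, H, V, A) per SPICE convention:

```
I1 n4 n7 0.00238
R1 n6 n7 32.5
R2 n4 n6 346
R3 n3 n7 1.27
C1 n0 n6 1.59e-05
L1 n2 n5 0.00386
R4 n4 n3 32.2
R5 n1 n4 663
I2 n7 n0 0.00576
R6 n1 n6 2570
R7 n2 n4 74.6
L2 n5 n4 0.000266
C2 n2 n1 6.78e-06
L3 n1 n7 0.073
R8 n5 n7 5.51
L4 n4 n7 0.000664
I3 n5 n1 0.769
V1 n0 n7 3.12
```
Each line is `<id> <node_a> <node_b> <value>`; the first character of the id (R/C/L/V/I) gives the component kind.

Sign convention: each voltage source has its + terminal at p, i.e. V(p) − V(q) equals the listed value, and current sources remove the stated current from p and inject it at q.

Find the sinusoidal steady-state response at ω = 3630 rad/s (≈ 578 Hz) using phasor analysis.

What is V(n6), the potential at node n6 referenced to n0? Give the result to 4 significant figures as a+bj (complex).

-0.9014+1.281j V

MNA unknowns: 7 node voltages V₁..V_7 plus 1 source current (V1)
I1: z[4]−=0.00238, z[7]+=0.00238
R1: Y=0.03077+0.000j on G[6,7]
R2: Y=0.002890+0.000j on G[4,6]
R3: Y=0.7874+0.000j on G[3,7]
C1: Y=0.000+0.05772j on G[0,6]
L1: Y=0.000-0.07137j on G[2,5]
R4: Y=0.03106+0.000j on G[4,3]
R5: Y=0.001508+0.000j on G[1,4]
I2: z[7]−=0.00576, z[0]+=0.00576
R6: Y=0.0003891+0.000j on G[1,6]
R7: Y=0.01340+0.000j on G[2,4]
L2: Y=0.000-1.036j on G[5,4]
C2: Y=0.000+0.02461j on G[2,1]
L3: Y=0.000-0.003774j on G[1,7]
R8: Y=0.1815+0.000j on G[5,7]
L4: Y=0.000-0.4149j on G[4,7]
I3: z[5]−=0.769, z[1]+=0.769
V1: row V0−V7=3.12, i_V1 at 0,7
solve → V1=0.7690-22.68j, V2=-1.605+11.78j, V3=-3.119+0.005602j, V4=-3.097+0.1476j, V5=-2.971+0.1787j, V6=-0.9014+1.281j, V7=-3.120+0.000j
aux → i_V1=-0.06820-0.05203j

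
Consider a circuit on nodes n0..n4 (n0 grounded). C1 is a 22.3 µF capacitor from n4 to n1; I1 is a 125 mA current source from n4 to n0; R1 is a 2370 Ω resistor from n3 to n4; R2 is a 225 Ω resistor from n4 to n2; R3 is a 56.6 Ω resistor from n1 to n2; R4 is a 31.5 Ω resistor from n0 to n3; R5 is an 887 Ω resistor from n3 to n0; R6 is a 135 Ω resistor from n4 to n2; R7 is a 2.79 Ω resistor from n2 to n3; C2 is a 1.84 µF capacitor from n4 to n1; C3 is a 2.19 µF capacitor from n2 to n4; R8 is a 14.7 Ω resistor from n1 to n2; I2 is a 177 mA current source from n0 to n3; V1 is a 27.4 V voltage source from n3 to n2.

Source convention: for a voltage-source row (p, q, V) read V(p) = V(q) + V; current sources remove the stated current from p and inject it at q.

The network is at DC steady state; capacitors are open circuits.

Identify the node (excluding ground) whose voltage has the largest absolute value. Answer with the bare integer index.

4

Element admittances at DC:
  Y(C1) = 0.000 S between n4,n1
  I1: injects 0.125 A into n0 (from n4)
  Y(R1) = 0.0004219 S between n3,n4
  Y(R2) = 0.004444 S between n4,n2
  Y(R3) = 0.01767 S between n1,n2
  Y(R4) = 0.03175 S between n0,n3
  Y(R5) = 0.001127 S between n3,n0
  Y(R6) = 0.007407 S between n4,n2
  Y(R7) = 0.3584 S between n2,n3
  Y(C2) = 0.000 S between n4,n1
  Y(C3) = 0.000 S between n2,n4
  Y(R8) = 0.06803 S between n1,n2
  I2: injects 0.177 A into n3 (from n0)
  V1: constraint V(n3)−V(n2) = 27.4
Assemble and solve the 5×5 MNA system:
  V(n1)=-25.82  V(n2)=-25.82  V(n3)=1.582  V(n4)=-35.06
  i(V1)=-9.711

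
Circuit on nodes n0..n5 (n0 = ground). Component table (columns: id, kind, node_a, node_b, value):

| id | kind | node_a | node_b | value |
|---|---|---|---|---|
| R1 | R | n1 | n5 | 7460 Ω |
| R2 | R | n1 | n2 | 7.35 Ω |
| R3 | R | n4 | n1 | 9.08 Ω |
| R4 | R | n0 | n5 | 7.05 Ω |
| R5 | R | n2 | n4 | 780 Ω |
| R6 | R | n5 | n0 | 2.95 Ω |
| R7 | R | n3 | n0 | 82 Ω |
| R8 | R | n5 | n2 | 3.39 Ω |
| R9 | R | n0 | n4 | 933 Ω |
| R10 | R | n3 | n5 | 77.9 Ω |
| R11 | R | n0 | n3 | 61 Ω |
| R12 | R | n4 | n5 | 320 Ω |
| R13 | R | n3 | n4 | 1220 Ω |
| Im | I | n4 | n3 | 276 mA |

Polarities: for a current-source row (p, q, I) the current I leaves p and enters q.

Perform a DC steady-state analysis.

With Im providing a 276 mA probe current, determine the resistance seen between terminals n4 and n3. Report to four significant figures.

Apply KCL at each of the 5 non-ground nodes and solve the resulting linear system.
Node n1: branches {R1, R2, R3} → V_1 = -2.966
Node n2: branches {R2, R5, R8} → V_2 = -1.198
Node n3: branches {R7, R10, R11, R13, Im} → V_3 = 6.323
Node n4: branches {R3, R5, R9, R12, R13, Im} → V_4 = -5.155
Node n5: branches {R1, R4, R6, R8, R10, R12} → V_5 = -0.3644

R_eq = 41.59 Ω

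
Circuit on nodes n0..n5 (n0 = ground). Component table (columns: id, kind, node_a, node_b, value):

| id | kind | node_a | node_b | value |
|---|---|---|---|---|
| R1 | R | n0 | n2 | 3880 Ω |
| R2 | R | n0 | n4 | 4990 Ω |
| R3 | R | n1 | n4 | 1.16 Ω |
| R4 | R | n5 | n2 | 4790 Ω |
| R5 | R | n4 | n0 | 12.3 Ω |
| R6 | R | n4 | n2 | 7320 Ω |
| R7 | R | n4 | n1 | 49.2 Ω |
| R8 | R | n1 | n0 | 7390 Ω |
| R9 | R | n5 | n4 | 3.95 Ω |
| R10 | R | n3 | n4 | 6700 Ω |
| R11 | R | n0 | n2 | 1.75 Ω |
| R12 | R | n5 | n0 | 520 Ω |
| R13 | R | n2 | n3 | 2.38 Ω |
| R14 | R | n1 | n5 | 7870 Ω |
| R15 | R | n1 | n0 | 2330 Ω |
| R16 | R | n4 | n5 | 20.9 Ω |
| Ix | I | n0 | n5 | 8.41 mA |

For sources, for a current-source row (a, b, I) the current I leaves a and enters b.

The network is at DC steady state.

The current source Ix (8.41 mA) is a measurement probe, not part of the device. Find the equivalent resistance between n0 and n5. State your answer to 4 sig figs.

MNA unknowns: 5 node voltages V₁..V_5
R1: Y=0.0002577 on G[0,2]
R2: Y=0.0002004 on G[0,4]
R3: Y=0.8621 on G[1,4]
R4: Y=0.0002088 on G[5,2]
R5: Y=0.08130 on G[4,0]
R6: Y=0.0001366 on G[4,2]
R7: Y=0.02033 on G[4,1]
R8: Y=0.0001353 on G[1,0]
R9: Y=0.2532 on G[5,4]
R10: Y=0.0001493 on G[3,4]
R11: Y=0.5714 on G[0,2]
R12: Y=0.001923 on G[5,0]
R13: Y=0.4202 on G[2,3]
R14: Y=0.0001271 on G[1,5]
R15: Y=0.0004292 on G[1,0]
R16: Y=0.04785 on G[4,5]
Ix: z[0]−=0.00841, z[5]+=0.00841
solve → V1=0.09881, V2=9.532e-05, V3=0.0001304, V4=0.09886, V5=0.1259

R_eq = 14.97 Ω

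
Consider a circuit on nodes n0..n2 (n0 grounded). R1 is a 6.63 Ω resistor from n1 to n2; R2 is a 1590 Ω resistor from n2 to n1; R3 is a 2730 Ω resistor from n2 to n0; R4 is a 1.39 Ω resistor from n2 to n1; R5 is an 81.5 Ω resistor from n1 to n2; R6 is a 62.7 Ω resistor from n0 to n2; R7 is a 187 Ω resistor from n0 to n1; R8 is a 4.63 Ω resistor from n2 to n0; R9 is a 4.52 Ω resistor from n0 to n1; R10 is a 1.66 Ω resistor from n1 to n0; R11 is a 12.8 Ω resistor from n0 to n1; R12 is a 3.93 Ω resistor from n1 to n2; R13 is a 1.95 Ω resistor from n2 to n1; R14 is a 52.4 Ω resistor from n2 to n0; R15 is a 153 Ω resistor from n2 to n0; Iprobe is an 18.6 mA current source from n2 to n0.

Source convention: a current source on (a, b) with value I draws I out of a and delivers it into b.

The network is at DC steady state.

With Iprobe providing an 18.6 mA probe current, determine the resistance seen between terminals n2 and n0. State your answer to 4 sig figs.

R_eq = 1.186 Ω

Element admittances at DC:
  Y(R1) = 0.1508 S between n1,n2
  Y(R2) = 0.0006289 S between n2,n1
  Y(R3) = 0.0003663 S between n2,n0
  Y(R4) = 0.7194 S between n2,n1
  Y(R5) = 0.01227 S between n1,n2
  Y(R6) = 0.01595 S between n0,n2
  Y(R7) = 0.005348 S between n0,n1
  Y(R8) = 0.2160 S between n2,n0
  Y(R9) = 0.2212 S between n0,n1
  Y(R10) = 0.6024 S between n1,n0
  Y(R11) = 0.07812 S between n0,n1
  Y(R12) = 0.2545 S between n1,n2
  Y(R13) = 0.5128 S between n2,n1
  Y(R14) = 0.01908 S between n2,n0
  Y(R15) = 0.006536 S between n2,n0
  Iprobe: injects 0.0186 A into n0 (from n2)
Assemble and solve the 2×2 MNA system:
  V(n1)=-0.01423  V(n2)=-0.02206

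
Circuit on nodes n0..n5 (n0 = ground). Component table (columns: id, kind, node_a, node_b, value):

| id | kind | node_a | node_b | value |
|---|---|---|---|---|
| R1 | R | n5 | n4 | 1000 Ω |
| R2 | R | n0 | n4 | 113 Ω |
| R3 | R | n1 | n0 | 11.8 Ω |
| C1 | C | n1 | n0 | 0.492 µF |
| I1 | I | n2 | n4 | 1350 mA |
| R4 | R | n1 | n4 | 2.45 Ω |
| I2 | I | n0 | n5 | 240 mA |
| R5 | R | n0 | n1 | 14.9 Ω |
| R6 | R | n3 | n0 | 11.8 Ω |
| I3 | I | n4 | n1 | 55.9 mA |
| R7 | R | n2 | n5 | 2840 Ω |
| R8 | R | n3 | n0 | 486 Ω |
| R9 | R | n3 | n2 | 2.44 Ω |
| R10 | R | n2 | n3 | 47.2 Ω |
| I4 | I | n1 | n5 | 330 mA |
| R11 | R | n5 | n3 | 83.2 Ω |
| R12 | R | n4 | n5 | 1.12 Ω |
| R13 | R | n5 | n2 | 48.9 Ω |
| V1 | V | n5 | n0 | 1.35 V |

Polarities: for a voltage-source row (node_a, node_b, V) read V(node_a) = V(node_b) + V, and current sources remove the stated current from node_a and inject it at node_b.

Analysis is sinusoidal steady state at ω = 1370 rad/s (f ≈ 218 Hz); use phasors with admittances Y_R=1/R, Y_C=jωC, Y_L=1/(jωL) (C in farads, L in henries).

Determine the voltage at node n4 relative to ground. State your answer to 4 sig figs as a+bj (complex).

2.271-0.0005650j V

Element admittances at ω=1370 rad/s:
  Y(R1) = 0.001000+0.000j S between n5,n4
  Y(R2) = 0.008850+0.000j S between n0,n4
  Y(R3) = 0.08475+0.000j S between n1,n0
  Y(C1) = 0.000+0.0006740j S between n1,n0
  I1: injects 1.35 A into n4 (from n2)
  Y(R4) = 0.4082+0.000j S between n1,n4
  I2: injects 0.24 A into n5 (from n0)
  Y(R5) = 0.06711+0.000j S between n0,n1
  Y(R6) = 0.08475+0.000j S between n3,n0
  I3: injects 0.0559 A into n1 (from n4)
  Y(R7) = 0.0003521+0.000j S between n2,n5
  Y(R8) = 0.002058+0.000j S between n3,n0
  Y(R9) = 0.4098+0.000j S between n3,n2
  Y(R10) = 0.02119+0.000j S between n2,n3
  I4: injects 0.33 A into n5 (from n1)
  Y(R11) = 0.01202+0.000j S between n5,n3
  Y(R12) = 0.8929+0.000j S between n4,n5
  Y(R13) = 0.02045+0.000j S between n5,n2
  V1: constraint V(n5)−V(n0) = 1.35
Assemble and solve the 6×6 MNA system:
  V(n1)=1.165-0.001815j  V(n2)=-12.93+0.000j  V(n3)=-10.49+0.000j  V(n4)=2.271-0.0005650j  V(n5)=1.350+0.000j
  i(V1)=0.9535-0.0005050j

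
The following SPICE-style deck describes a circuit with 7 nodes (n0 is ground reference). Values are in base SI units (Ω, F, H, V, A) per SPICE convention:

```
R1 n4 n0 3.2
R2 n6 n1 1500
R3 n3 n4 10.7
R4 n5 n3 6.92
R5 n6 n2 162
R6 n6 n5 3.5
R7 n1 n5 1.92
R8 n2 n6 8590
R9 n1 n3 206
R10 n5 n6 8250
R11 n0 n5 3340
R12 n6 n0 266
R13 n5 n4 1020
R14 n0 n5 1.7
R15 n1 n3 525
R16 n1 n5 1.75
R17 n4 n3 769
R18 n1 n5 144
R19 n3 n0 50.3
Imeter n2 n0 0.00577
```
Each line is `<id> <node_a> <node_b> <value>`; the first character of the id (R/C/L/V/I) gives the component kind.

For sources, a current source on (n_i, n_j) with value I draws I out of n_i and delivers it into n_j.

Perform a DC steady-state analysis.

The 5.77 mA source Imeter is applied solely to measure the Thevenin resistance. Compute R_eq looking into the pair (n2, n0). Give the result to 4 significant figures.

R_eq = 163.9 Ω

MNA unknowns: 6 node voltages V₁..V_6
R1: Y=0.3125 on G[4,0]
R2: Y=0.0006667 on G[6,1]
R3: Y=0.09346 on G[3,4]
R4: Y=0.1445 on G[5,3]
R5: Y=0.006173 on G[6,2]
R6: Y=0.2857 on G[6,5]
R7: Y=0.5208 on G[1,5]
R8: Y=0.0001164 on G[2,6]
R9: Y=0.004854 on G[1,3]
R10: Y=0.0001212 on G[5,6]
R11: Y=0.0002994 on G[0,5]
R12: Y=0.003759 on G[6,0]
R13: Y=0.0009804 on G[5,4]
R14: Y=0.5882 on G[0,5]
R15: Y=0.001905 on G[1,3]
R16: Y=0.5714 on G[1,5]
R17: Y=0.001300 on G[4,3]
R18: Y=0.006944 on G[1,5]
R19: Y=0.01988 on G[3,0]
Imeter: z[2]−=0.00577, z[0]+=0.00577
solve → V1=-0.008748, V2=-0.9460, V3=-0.005439, V4=-0.001283, V5=-0.008757, V6=-0.02852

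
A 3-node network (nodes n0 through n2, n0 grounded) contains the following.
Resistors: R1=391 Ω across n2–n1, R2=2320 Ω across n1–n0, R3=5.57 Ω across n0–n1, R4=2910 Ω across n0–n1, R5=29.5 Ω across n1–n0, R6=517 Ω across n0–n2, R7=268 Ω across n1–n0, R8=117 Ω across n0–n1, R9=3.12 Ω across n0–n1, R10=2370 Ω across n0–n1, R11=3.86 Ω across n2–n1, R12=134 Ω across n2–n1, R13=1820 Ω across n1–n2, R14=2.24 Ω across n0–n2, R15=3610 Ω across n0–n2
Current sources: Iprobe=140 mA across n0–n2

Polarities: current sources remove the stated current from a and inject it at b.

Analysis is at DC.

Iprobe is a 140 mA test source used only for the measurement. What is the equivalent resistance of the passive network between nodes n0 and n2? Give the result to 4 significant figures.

R_eq = 1.589 Ω

Apply KCL at each of the 2 non-ground nodes and solve the resulting linear system.
Node n1: branches {R1, R2, R3, R4, R5, R7, R8, R9, R10, R11, R12, R13} → V_1 = 0.07342
Node n2: branches {R1, R6, R11, R12, R13, R14, R15, Iprobe} → V_2 = 0.2225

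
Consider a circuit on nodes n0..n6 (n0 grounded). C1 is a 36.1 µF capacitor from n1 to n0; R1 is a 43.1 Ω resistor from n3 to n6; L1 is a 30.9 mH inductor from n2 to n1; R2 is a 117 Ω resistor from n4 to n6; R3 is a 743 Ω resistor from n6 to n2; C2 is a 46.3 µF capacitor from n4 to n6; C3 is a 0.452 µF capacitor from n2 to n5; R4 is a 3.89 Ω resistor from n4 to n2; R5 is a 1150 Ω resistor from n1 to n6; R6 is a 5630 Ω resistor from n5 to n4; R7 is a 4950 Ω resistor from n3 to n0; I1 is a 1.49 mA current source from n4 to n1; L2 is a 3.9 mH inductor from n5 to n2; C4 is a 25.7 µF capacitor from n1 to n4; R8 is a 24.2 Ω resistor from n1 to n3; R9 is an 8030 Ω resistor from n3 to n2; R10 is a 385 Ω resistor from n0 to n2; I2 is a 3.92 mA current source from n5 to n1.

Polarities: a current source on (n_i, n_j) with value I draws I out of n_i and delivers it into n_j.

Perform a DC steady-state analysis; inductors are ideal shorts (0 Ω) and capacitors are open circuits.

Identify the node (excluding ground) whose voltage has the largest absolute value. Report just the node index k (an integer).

4

MNA unknowns: 6 node voltages V₁..V_6 plus 2 source currents (L1, L2)
C1: Y=0.000 on G[1,0]
R1: Y=0.02320 on G[3,6]
L1: row V2−V1=0, i_L1 at 2,1
R2: Y=0.008547 on G[4,6]
R3: Y=0.001346 on G[6,2]
C2: Y=0.000 on G[4,6]
C3: Y=0.000 on G[2,5]
R4: Y=0.2571 on G[4,2]
R5: Y=0.0008696 on G[1,6]
R6: Y=0.0001776 on G[5,4]
R7: Y=0.0002020 on G[3,0]
I1: z[4]−=0.00149, z[1]+=0.00149
L2: row V5−V2=0, i_L2 at 5,2
C4: Y=0.000 on G[1,4]
R8: Y=0.04132 on G[1,3]
R9: Y=0.0001245 on G[3,2]
R10: Y=0.002597 on G[0,2]
I2: z[5]−=0.00392, z[1]+=0.00392
solve → V1=4.874e-05, V2=4.874e-05, V3=-0.0006267, V4=-0.005618, V5=4.874e-05, V6=-0.001839
aux → i_L1=-0.005380, i_L2=-0.003921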